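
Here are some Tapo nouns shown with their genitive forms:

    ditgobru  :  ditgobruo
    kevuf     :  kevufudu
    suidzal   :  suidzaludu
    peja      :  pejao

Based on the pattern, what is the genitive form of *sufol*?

Looking at the final sound of each stem: -udu when the stem ends in a consonant (*kevuf*, *suidzal*); -o when the stem ends in a vowel (*ditgobru*, *peja*).
*sufol*: final sound = /l/, a consonant → -udu → *sufoludu*.

sufoludu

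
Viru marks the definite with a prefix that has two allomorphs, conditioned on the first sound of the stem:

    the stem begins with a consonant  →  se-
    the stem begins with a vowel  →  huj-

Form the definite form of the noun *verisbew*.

*verisbew*: first sound = /v/, a consonant → se- → *severisbew*.

severisbew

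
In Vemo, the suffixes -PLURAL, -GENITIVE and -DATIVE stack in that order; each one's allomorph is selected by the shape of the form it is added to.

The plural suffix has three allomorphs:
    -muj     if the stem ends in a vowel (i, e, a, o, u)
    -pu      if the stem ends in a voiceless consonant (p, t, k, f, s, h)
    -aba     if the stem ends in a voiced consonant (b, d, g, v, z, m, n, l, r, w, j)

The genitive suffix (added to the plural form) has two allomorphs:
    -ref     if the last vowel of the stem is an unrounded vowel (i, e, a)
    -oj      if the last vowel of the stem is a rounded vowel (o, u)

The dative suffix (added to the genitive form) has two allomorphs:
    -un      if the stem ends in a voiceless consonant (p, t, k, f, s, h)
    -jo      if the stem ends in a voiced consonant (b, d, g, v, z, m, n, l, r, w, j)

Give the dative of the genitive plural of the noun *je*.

*je*: final sound = /e/, a vowel → -muj → *jemuj*.
The plural form *jemuj*: last vowel = /u/, a rounded vowel → -oj → *jemujoj*.
Since the final consonant of the genitive form *jemujoj* is /j/ (voiced), it takes -jo, giving *jemujojjo*.

jemujojjo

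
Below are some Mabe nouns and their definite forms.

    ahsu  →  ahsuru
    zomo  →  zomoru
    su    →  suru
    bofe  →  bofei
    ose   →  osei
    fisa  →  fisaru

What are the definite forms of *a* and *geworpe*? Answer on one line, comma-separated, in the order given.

aru, geworpei

Looking at the last vowel of each stem: -i when the last vowel of the stem is a front vowel (*bofe*, *ose*); -ru when the last vowel of the stem is a back vowel (*ahsu*, *zomo*, *su*, *fisa*).
*a* — last vowel /a/ (a back vowel) → -ru → *aru*.
Since the last vowel of *geworpe* is /e/ (a front vowel), it takes -i, giving *geworpei*.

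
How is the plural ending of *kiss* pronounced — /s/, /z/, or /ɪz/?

The stem *kiss* ends in a sibilant (/s, z, ʃ, ʒ, tʃ, dʒ/).
The plural suffix surfaces as /ɪz/ after sibilants, /s/ after other voiceless consonants, and /z/ after other voiced sounds.
So the plural -s on *kiss* is pronounced /ɪz/.

/ɪz/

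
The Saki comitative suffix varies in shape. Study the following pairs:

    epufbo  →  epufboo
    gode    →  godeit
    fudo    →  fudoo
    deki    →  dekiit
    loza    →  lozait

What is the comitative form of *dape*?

The suffix is conditioned by the last vowel: -o when the last vowel of the stem is a rounded vowel (*epufbo*, *fudo*); -it when the last vowel of the stem is an unrounded vowel (*gode*, *deki*, *loza*).
Since the last vowel of *dape* is /e/ (an unrounded vowel), it takes -it, giving *dapeit*.

dapeit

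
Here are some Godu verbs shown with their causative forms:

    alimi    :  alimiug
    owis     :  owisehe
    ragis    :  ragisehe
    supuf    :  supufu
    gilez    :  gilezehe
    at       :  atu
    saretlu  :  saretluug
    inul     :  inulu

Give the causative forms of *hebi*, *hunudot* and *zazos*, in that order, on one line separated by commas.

The pattern is sibilance of the final sound: -ehe when the stem ends in a sibilant (*owis*, *ragis*, *gilez*); -u when the stem ends in a non-sibilant consonant (*supuf*, *at*, *inul*); -ug when the stem ends in a vowel (*alimi*, *saretlu*).
*hebi* — final sound /i/ (a vowel) → -ug → *hebiug*.
Since the final sound of *hunudot* is /t/ (a non-sibilant consonant), it takes -u, giving *hunudotu*.
*zazos*: final sound = /s/, a sibilant → -ehe → *zazosehe*.

hebiug, hunudotu, zazosehe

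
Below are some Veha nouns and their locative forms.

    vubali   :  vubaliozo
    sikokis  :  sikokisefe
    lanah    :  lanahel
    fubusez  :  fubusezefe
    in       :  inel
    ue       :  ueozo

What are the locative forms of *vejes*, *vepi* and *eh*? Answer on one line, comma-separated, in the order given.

vejesefe, vepiozo, ehel

Looking at the final sound of each stem: -efe when the stem ends in a sibilant (*sikokis*, *fubusez*); -el when the stem ends in a non-sibilant consonant (*lanah*, *in*); -ozo when the stem ends in a vowel (*vubali*, *ue*).
The final sound of *vejes* is /s/, which is a sibilant, so the suffix is -efe, giving *vejesefe*.
Since the final sound of *vepi* is /i/ (a vowel), it takes -ozo, giving *vepiozo*.
*eh*: final sound = /h/, a non-sibilant consonant → -el → *ehel*.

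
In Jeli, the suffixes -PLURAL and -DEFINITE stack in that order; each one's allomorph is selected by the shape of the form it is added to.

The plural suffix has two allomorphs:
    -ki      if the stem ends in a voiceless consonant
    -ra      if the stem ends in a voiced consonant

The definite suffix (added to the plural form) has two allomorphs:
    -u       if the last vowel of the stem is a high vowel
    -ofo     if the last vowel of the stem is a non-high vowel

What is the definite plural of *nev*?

nevraofo

The final consonant of *nev* is /v/, which is voiced, so the plural suffix is -ra, giving *nevra*.
The last vowel of the plural form *nevra* is /a/, which is a non-high vowel, so the definite suffix is -ofo, giving *nevraofo*.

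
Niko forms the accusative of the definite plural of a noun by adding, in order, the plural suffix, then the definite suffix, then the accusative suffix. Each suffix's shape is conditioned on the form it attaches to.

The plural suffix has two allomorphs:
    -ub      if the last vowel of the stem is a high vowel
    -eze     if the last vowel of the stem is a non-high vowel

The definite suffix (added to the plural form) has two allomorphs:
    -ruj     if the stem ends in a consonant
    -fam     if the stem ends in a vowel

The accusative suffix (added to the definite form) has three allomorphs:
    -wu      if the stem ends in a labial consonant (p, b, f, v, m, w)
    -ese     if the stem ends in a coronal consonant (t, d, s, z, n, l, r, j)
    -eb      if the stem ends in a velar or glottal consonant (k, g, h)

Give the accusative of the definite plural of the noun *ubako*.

ubakoezefamwu

Since the last vowel of *ubako* is /o/ (a non-high vowel), it takes -eze, giving *ubakoeze*.
The plural form *ubakoeze*: final sound = /e/, a vowel → -fam → *ubakoezefam*.
The definite form *ubakoezefam*: final consonant = /m/, labial → -wu → *ubakoezefamwu*.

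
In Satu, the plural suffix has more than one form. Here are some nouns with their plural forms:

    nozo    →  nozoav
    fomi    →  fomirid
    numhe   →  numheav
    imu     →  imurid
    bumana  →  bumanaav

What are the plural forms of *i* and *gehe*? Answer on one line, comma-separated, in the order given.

Looking at the last vowel of each stem: -rid when the last vowel of the stem is a high vowel (*fomi*, *imu*); -av when the last vowel of the stem is a non-high vowel (*nozo*, *numhe*, *bumana*).
The last vowel of *i* is /i/, which is a high vowel, so the suffix is -rid, giving *irid*.
*gehe* — last vowel /e/ (a non-high vowel) → -av → *geheav*.

irid, geheav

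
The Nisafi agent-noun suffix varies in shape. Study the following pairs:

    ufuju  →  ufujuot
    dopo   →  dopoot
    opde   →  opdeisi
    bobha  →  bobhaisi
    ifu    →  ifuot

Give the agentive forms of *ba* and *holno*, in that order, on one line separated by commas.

baisi, holnoot

The suffix is conditioned by the last vowel: -ot when the last vowel of the stem is a rounded vowel (*ufuju*, *dopo*, *ifu*); -isi when the last vowel of the stem is an unrounded vowel (*opde*, *bobha*).
*ba*: last vowel = /a/, an unrounded vowel → -isi → *baisi*.
Since the last vowel of *holno* is /o/ (a rounded vowel), it takes -ot, giving *holnoot*.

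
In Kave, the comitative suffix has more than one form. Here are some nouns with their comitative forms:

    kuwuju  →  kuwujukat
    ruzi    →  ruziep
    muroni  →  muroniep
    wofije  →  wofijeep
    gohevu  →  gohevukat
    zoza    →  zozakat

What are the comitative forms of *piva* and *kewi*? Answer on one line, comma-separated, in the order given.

The suffix is conditioned by the last vowel: -ep when the last vowel of the stem is a front vowel (*ruzi*, *muroni*, *wofije*); -kat when the last vowel of the stem is a back vowel (*kuwuju*, *gohevu*, *zoza*).
The last vowel of *piva* is /a/, which is a back vowel, so the suffix is -kat, giving *pivakat*.
*kewi*: last vowel = /i/, a front vowel → -ep → *kewiep*.

pivakat, kewiep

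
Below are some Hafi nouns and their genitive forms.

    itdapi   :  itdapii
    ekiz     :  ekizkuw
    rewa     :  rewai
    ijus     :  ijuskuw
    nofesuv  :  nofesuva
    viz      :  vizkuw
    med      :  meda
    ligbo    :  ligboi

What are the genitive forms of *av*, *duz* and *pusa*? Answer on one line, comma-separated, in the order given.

The pattern is sibilance of the final sound: -kuw when the stem ends in a sibilant (*ekiz*, *ijus*, *viz*); -a when the stem ends in a non-sibilant consonant (*nofesuv*, *med*); -i when the stem ends in a vowel (*itdapi*, *rewa*, *ligbo*).
*av*: final sound = /v/, a non-sibilant consonant → -a → *ava*.
Since the final sound of *duz* is /z/ (a sibilant), it takes -kuw, giving *duzkuw*.
*pusa*: final sound = /a/, a vowel → -i → *pusai*.

ava, duzkuw, pusai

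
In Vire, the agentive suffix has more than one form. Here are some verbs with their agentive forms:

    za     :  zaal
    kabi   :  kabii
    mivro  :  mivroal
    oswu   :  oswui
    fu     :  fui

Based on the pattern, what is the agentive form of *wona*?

The pattern is height harmony: -i when the last vowel of the stem is a high vowel (*kabi*, *oswu*, *fu*); -al when the last vowel of the stem is a non-high vowel (*za*, *mivro*).
*wona* — last vowel /a/ (a non-high vowel) → -al → *wonaal*.

wonaal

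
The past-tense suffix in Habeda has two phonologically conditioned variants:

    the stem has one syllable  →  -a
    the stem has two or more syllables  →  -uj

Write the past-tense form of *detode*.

*detode* has 3 syllables, so the suffix is -uj, giving *detodeuj*.

detodeuj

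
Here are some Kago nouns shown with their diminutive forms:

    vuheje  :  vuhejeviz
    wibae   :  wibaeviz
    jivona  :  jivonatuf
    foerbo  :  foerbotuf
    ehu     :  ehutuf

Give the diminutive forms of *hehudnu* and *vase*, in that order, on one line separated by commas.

hehudnutuf, vaseviz

The suffix is conditioned by the last vowel: -viz when the last vowel of the stem is a front vowel (*vuheje*, *wibae*); -tuf when the last vowel of the stem is a back vowel (*jivona*, *foerbo*, *ehu*).
*hehudnu*: last vowel = /u/, a back vowel → -tuf → *hehudnutuf*.
Since the last vowel of *vase* is /e/ (a front vowel), it takes -viz, giving *vaseviz*.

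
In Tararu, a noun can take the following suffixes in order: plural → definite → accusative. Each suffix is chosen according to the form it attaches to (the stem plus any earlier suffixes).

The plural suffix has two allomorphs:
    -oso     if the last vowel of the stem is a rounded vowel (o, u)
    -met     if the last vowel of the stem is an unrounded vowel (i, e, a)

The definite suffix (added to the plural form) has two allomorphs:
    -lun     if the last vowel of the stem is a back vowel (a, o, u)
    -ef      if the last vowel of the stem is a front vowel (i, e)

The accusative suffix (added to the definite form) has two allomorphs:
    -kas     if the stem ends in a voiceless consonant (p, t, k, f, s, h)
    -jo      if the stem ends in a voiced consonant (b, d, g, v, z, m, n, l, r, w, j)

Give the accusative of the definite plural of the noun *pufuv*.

pufuvosolunjo

The last vowel of *pufuv* is /u/, which is a rounded vowel, so the plural suffix is -oso, giving *pufuvoso*.
The last vowel of the plural form *pufuvoso* is /o/, which is a back vowel, so the definite suffix is -lun, giving *pufuvosolun*.
Since the final consonant of the definite form *pufuvosolun* is /n/ (voiced), it takes -jo, giving *pufuvosolunjo*.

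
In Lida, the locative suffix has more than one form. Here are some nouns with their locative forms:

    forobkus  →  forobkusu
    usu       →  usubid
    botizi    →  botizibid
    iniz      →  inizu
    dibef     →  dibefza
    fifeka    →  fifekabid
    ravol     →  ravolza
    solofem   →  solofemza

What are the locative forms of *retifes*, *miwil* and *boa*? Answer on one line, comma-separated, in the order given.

retifesu, miwilza, boabid

The pattern is sibilance of the final sound: -u when the stem ends in a sibilant (*forobkus*, *iniz*); -za when the stem ends in a non-sibilant consonant (*dibef*, *ravol*, *solofem*); -bid when the stem ends in a vowel (*usu*, *botizi*, *fifeka*).
The final sound of *retifes* is /s/, which is a sibilant, so the suffix is -u, giving *retifesu*.
Since the final sound of *miwil* is /l/ (a non-sibilant consonant), it takes -za, giving *miwilza*.
The final sound of *boa* is /a/, which is a vowel, so the suffix is -bid, giving *boabid*.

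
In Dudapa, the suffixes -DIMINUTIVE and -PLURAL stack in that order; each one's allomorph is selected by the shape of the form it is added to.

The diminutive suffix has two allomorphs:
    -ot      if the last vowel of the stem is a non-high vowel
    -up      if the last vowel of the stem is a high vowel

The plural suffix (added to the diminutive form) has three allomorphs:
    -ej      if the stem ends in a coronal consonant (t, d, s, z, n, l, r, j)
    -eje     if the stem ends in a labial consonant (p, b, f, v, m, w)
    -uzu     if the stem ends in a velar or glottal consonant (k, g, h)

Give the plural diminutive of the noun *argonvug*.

argonvugupeje

Since the last vowel of *argonvug* is /u/ (a high vowel), it takes -up, giving *argonvugup*.
Since the final consonant of the diminutive form *argonvugup* is /p/ (labial), it takes -eje, giving *argonvugupeje*.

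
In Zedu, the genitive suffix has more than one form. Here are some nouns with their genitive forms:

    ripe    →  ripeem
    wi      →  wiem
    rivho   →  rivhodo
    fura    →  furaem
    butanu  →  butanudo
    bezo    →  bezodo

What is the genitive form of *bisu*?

bisudo

The alternation tracks the last vowel of the stem — -do when the last vowel of the stem is a rounded vowel (*rivho*, *butanu*, *bezo*); -em when the last vowel of the stem is an unrounded vowel (*ripe*, *wi*, *fura*).
*bisu*: last vowel = /u/, a rounded vowel → -do → *bisudo*.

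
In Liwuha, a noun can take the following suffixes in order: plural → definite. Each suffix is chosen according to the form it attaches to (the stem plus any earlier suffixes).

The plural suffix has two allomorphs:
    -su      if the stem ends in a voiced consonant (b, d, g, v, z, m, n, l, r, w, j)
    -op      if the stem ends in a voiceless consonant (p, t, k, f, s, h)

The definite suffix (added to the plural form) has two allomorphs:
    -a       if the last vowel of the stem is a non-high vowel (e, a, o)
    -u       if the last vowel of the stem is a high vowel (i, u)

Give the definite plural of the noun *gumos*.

Since the final consonant of *gumos* is /s/ (voiceless), it takes -op, giving *gumosop*.
Since the last vowel of the plural form *gumosop* is /o/ (a non-high vowel), it takes -a, giving *gumosopa*.

gumosopa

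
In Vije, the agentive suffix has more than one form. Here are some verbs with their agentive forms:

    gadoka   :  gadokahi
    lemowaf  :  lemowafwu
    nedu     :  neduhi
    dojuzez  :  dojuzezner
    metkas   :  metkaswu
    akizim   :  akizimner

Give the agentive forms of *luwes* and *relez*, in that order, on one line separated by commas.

The alternation tracks the final sound of the stem — -wu when the stem ends in a voiceless consonant (*lemowaf*, *metkas*); -ner when the stem ends in a voiced consonant (*dojuzez*, *akizim*); -hi when the stem ends in a vowel (*gadoka*, *nedu*).
Since the final sound of *luwes* is /s/ (a voiceless consonant), it takes -wu, giving *luweswu*.
*relez* — final sound /z/ (a voiced consonant) → -ner → *relezner*.

luweswu, relezner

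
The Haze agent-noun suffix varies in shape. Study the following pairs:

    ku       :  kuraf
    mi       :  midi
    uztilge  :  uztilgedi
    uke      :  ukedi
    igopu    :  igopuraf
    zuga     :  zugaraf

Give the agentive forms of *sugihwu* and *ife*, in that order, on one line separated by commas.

The pattern is front/back vowel harmony: -di when the last vowel of the stem is a front vowel (*mi*, *uztilge*, *uke*); -raf when the last vowel of the stem is a back vowel (*ku*, *igopu*, *zuga*).
The last vowel of *sugihwu* is /u/, which is a back vowel, so the suffix is -raf, giving *sugihwuraf*.
The last vowel of *ife* is /e/, which is a front vowel, so the suffix is -di, giving *ifedi*.

sugihwuraf, ifedi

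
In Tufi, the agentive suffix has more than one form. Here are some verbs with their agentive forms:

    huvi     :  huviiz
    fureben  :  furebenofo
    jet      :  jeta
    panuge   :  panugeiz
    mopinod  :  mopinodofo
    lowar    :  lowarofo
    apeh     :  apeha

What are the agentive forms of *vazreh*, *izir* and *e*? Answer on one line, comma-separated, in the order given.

The pattern is voicing of the final sound: -a when the stem ends in a voiceless consonant (*jet*, *apeh*); -ofo when the stem ends in a voiced consonant (*fureben*, *mopinod*, *lowar*); -iz when the stem ends in a vowel (*huvi*, *panuge*).
*vazreh* — final sound /h/ (a voiceless consonant) → -a → *vazreha*.
*izir* — final sound /r/ (a voiced consonant) → -ofo → *izirofo*.
The final sound of *e* is /e/, which is a vowel, so the suffix is -iz, giving *eiz*.

vazreha, izirofo, eiz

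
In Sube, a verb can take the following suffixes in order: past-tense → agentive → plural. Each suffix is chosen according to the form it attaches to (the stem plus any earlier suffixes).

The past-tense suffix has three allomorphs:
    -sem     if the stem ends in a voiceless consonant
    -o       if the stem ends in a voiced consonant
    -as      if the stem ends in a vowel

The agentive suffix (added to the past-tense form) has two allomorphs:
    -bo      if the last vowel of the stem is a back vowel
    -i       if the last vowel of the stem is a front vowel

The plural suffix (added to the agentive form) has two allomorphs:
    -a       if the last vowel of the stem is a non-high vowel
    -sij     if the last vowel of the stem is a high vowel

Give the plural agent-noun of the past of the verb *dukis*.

dukissemisij

*dukis*: final sound = /s/, a voiceless consonant → -sem → *dukissem*.
The past-tense form *dukissem*: last vowel = /e/, a front vowel → -i → *dukissemi*.
The agentive form *dukissemi* — last vowel /i/ (a high vowel) → -sij → *dukissemisij*.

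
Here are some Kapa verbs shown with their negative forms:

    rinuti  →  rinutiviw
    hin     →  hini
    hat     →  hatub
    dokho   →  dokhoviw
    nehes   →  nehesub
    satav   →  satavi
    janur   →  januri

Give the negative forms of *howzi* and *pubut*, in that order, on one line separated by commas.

howziviw, pubutub

The alternation tracks the final sound of the stem — -ub when the stem ends in a voiceless consonant (*hat*, *nehes*); -i when the stem ends in a voiced consonant (*hin*, *satav*, *janur*); -viw when the stem ends in a vowel (*rinuti*, *dokho*).
Since the final sound of *howzi* is /i/ (a vowel), it takes -viw, giving *howziviw*.
The final sound of *pubut* is /t/, which is a voiceless consonant, so the suffix is -ub, giving *pubutub*.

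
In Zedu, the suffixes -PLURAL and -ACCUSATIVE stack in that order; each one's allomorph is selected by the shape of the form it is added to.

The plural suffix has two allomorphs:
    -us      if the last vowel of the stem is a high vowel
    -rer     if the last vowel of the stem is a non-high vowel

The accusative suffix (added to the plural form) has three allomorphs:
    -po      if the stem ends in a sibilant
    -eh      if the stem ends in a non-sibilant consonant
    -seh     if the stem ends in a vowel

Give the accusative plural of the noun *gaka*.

*gaka*: last vowel = /a/, a non-high vowel → -rer → *gakarer*.
The plural form *gakarer*: final sound = /r/, a non-sibilant consonant → -eh → *gakarereh*.

gakarereh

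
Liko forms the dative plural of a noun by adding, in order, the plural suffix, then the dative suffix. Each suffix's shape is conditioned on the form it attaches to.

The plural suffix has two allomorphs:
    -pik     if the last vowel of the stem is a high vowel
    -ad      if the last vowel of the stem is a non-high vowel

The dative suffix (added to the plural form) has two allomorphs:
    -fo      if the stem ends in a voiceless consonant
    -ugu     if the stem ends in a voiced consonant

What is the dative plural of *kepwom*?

The last vowel of *kepwom* is /o/, which is a non-high vowel, so the plural suffix is -ad, giving *kepwomad*.
Since the final consonant of the plural form *kepwomad* is /d/ (voiced), it takes -ugu, giving *kepwomadugu*.

kepwomadugu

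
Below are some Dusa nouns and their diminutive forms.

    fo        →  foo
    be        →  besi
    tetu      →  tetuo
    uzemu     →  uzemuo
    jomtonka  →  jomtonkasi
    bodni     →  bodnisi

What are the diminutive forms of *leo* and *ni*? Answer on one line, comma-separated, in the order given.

leoo, nisi

The suffix is conditioned by the last vowel: -o when the last vowel of the stem is a rounded vowel (*fo*, *tetu*, *uzemu*); -si when the last vowel of the stem is an unrounded vowel (*be*, *jomtonka*, *bodni*).
*leo* — last vowel /o/ (a rounded vowel) → -o → *leoo*.
The last vowel of *ni* is /i/, which is an unrounded vowel, so the suffix is -si, giving *nisi*.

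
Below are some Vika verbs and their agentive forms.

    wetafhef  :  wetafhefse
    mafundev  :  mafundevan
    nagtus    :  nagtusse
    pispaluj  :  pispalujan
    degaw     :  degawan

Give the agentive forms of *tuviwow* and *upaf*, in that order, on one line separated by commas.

tuviwowan, upafse

The pattern is voicing of the final consonant: -se when the stem ends in a voiceless consonant (*wetafhef*, *nagtus*); -an when the stem ends in a voiced consonant (*mafundev*, *pispaluj*, *degaw*).
*tuviwow*: final consonant = /w/, voiced → -an → *tuviwowan*.
*upaf* — final consonant /f/ (voiceless) → -se → *upafse*.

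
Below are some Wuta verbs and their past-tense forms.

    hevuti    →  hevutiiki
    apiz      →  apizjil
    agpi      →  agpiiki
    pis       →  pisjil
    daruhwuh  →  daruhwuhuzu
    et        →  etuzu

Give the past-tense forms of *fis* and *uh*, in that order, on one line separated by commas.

The alternation tracks the final sound of the stem — -jil when the stem ends in a sibilant (*apiz*, *pis*); -uzu when the stem ends in a non-sibilant consonant (*daruhwuh*, *et*); -iki when the stem ends in a vowel (*hevuti*, *agpi*).
*fis*: final sound = /s/, a sibilant → -jil → *fisjil*.
*uh*: final sound = /h/, a non-sibilant consonant → -uzu → *uhuzu*.

fisjil, uhuzu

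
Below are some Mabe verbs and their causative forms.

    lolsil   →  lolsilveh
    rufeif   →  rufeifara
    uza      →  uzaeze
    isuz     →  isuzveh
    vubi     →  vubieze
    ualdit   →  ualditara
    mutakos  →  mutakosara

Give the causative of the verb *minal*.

The suffix is conditioned by the final sound: -ara when the stem ends in a voiceless consonant (*rufeif*, *ualdit*, *mutakos*); -veh when the stem ends in a voiced consonant (*lolsil*, *isuz*); -eze when the stem ends in a vowel (*uza*, *vubi*).
Since the final sound of *minal* is /l/ (a voiced consonant), it takes -veh, giving *minalveh*.

minalveh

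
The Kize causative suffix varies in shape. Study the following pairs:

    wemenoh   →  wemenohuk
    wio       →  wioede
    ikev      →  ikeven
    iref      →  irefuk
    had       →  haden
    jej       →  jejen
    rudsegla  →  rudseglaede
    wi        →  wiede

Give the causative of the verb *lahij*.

The alternation tracks the final sound of the stem — -uk when the stem ends in a voiceless consonant (*wemenoh*, *iref*); -en when the stem ends in a voiced consonant (*ikev*, *had*, *jej*); -ede when the stem ends in a vowel (*wio*, *rudsegla*, *wi*).
The final sound of *lahij* is /j/, which is a voiced consonant, so the suffix is -en, giving *lahijen*.

lahijen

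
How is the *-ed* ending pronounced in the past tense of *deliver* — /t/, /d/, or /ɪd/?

The stem *deliver* ends in a voiced sound other than /d/.
The -ed suffix is realized as /ɪd/ after /t, d/; as /t/ after other voiceless consonants; and as /d/ after other voiced sounds.
So -ed on *deliver* is pronounced /d/.

/d/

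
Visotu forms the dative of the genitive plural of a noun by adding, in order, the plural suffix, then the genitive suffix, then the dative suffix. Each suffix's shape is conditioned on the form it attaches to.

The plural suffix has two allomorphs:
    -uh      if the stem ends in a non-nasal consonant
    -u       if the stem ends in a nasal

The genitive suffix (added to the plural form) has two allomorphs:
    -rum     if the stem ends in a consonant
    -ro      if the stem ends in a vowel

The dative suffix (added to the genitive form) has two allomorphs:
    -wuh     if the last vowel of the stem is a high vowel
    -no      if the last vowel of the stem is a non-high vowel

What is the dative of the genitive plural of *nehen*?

*nehen*: final consonant = /n/, a nasal → -u → *nehenu*.
The plural form *nehenu* — final sound /u/ (a vowel) → -ro → *nehenuro*.
Since the last vowel of the genitive form *nehenuro* is /o/ (a non-high vowel), it takes -no, giving *nehenurono*.

nehenurono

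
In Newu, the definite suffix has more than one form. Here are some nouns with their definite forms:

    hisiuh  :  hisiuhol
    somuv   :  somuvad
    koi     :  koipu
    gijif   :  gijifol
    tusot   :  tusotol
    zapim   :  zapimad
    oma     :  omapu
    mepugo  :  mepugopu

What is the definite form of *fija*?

fijapu

The suffix is conditioned by the final sound: -ol when the stem ends in a voiceless consonant (*hisiuh*, *gijif*, *tusot*); -ad when the stem ends in a voiced consonant (*somuv*, *zapim*); -pu when the stem ends in a vowel (*koi*, *oma*, *mepugo*).
*fija*: final sound = /a/, a vowel → -pu → *fijapu*.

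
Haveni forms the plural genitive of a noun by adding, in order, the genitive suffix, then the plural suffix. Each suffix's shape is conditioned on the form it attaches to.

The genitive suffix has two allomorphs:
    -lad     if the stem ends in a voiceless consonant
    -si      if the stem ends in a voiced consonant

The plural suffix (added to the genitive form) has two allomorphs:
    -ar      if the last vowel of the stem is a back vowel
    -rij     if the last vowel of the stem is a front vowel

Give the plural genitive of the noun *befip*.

The final consonant of *befip* is /p/, which is voiceless, so the genitive suffix is -lad, giving *befiplad*.
The last vowel of the genitive form *befiplad* is /a/, which is a back vowel, so the plural suffix is -ar, giving *befipladar*.

befipladar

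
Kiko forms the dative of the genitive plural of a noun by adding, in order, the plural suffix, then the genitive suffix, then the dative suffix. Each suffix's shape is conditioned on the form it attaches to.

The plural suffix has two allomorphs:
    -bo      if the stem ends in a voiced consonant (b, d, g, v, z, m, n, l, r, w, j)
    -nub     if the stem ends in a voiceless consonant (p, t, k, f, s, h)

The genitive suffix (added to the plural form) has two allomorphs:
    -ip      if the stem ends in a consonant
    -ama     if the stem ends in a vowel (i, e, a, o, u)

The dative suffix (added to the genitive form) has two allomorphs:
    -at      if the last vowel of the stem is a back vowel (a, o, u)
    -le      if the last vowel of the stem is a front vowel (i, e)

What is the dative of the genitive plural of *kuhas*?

kuhasnubiple

*kuhas* — final consonant /s/ (voiceless) → -nub → *kuhasnub*.
The plural form *kuhasnub*: final sound = /b/, a consonant → -ip → *kuhasnubip*.
Since the last vowel of the genitive form *kuhasnubip* is /i/ (a front vowel), it takes -le, giving *kuhasnubiple*.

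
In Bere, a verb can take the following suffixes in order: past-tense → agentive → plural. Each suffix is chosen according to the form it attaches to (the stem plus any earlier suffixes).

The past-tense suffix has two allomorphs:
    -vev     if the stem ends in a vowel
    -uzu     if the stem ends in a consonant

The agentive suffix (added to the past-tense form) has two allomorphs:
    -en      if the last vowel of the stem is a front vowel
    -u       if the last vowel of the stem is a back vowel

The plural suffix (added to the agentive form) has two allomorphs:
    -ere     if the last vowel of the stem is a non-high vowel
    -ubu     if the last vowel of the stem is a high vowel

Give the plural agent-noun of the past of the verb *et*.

etuzuuubu

The final sound of *et* is /t/, which is a consonant, so the past-tense suffix is -uzu, giving *etuzu*.
The last vowel of the past-tense form *etuzu* is /u/, which is a back vowel, so the agentive suffix is -u, giving *etuzuu*.
The agentive form *etuzuu* — last vowel /u/ (a high vowel) → -ubu → *etuzuuubu*.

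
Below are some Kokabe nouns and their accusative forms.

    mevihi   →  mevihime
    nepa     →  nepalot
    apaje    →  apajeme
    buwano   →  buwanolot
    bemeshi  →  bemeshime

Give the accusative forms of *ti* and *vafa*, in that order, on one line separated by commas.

Looking at the last vowel of each stem: -me when the last vowel of the stem is a front vowel (*mevihi*, *apaje*, *bemeshi*); -lot when the last vowel of the stem is a back vowel (*nepa*, *buwano*).
Since the last vowel of *ti* is /i/ (a front vowel), it takes -me, giving *time*.
*vafa* — last vowel /a/ (a back vowel) → -lot → *vafalot*.

time, vafalot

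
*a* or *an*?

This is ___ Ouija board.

The indefinite article is chosen by the initial *sound* of the following word, not its spelling.
*Ouija* begins with the sound /wiː/ (pronounced /ˈwiːdʒə/) — a consonant sound.
So the article is *a*: This is a Ouija board.

a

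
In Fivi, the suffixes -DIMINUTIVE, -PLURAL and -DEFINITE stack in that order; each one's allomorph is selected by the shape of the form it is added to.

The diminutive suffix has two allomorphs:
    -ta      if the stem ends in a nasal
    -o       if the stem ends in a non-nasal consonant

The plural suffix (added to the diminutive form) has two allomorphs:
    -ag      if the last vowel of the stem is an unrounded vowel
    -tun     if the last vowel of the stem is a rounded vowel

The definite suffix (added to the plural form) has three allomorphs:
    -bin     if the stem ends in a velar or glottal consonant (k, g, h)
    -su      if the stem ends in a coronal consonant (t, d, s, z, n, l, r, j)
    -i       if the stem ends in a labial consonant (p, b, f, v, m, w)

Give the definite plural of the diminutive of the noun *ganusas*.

ganusasotunsu

*ganusas*: final consonant = /s/, non-nasal → -o → *ganusaso*.
The diminutive form *ganusaso*: last vowel = /o/, a rounded vowel → -tun → *ganusasotun*.
The final consonant of the plural form *ganusasotun* is /n/, which is coronal, so the definite suffix is -su, giving *ganusasotunsu*.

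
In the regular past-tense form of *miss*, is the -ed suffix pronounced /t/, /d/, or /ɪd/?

The stem *miss* ends in a voiceless consonant other than /t/.
The -ed suffix is realized as /ɪd/ after /t, d/; as /t/ after other voiceless consonants; and as /d/ after other voiced sounds.
So -ed on *miss* is pronounced /t/.

/t/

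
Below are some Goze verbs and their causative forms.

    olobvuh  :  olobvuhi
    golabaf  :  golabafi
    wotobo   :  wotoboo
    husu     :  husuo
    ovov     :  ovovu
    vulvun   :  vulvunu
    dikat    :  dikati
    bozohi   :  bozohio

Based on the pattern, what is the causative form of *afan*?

afanu

The pattern is voicing of the final sound: -i when the stem ends in a voiceless consonant (*olobvuh*, *golabaf*, *dikat*); -u when the stem ends in a voiced consonant (*ovov*, *vulvun*); -o when the stem ends in a vowel (*wotobo*, *husu*, *bozohi*).
The final sound of *afan* is /n/, which is a voiced consonant, so the suffix is -u, giving *afanu*.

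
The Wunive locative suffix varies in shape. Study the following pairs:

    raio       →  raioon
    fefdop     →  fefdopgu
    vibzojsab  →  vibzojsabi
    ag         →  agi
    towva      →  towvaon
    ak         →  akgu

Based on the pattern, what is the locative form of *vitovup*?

vitovupgu

The suffix is conditioned by the final sound: -gu when the stem ends in a voiceless consonant (*fefdop*, *ak*); -i when the stem ends in a voiced consonant (*vibzojsab*, *ag*); -on when the stem ends in a vowel (*raio*, *towva*).
Since the final sound of *vitovup* is /p/ (a voiceless consonant), it takes -gu, giving *vitovupgu*.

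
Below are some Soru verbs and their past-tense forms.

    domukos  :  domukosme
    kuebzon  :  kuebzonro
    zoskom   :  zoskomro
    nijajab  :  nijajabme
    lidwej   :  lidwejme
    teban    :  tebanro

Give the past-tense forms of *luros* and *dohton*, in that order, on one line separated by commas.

lurosme, dohtonro

Looking at the final consonant of each stem: -ro when the stem ends in a nasal (*kuebzon*, *zoskom*, *teban*); -me when the stem ends in a non-nasal consonant (*domukos*, *nijajab*, *lidwej*).
*luros*: final consonant = /s/, non-nasal → -me → *lurosme*.
The final consonant of *dohton* is /n/, which is a nasal, so the suffix is -ro, giving *dohtonro*.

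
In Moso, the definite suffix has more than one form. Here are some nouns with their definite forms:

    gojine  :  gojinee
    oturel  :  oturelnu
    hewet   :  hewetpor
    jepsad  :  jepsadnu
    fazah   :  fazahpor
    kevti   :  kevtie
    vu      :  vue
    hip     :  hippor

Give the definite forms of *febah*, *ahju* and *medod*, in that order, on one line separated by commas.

The suffix is conditioned by the final sound: -por when the stem ends in a voiceless consonant (*hewet*, *fazah*, *hip*); -nu when the stem ends in a voiced consonant (*oturel*, *jepsad*); -e when the stem ends in a vowel (*gojine*, *kevti*, *vu*).
Since the final sound of *febah* is /h/ (a voiceless consonant), it takes -por, giving *febahpor*.
*ahju* — final sound /u/ (a vowel) → -e → *ahjue*.
*medod*: final sound = /d/, a voiced consonant → -nu → *medodnu*.

febahpor, ahjue, medodnu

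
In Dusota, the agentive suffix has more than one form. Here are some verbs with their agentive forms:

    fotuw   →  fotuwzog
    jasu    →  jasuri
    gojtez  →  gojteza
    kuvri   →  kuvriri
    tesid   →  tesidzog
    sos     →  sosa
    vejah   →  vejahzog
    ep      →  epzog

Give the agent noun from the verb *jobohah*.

jobohahzog

The suffix is conditioned by the final sound: -a when the stem ends in a sibilant (*gojtez*, *sos*); -zog when the stem ends in a non-sibilant consonant (*fotuw*, *tesid*, *vejah*, *ep*); -ri when the stem ends in a vowel (*jasu*, *kuvri*).
*jobohah*: final sound = /h/, a non-sibilant consonant → -zog → *jobohahzog*.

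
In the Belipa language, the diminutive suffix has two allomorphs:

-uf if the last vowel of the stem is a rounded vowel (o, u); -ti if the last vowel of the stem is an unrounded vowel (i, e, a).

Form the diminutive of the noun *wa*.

wati

*wa*: last vowel = /a/, an unrounded vowel → -ti → *wati*.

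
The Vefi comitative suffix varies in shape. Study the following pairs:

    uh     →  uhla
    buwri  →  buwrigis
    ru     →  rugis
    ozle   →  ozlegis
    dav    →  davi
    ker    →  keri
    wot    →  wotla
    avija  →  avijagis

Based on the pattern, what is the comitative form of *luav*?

luavi

The suffix is conditioned by the final sound: -la when the stem ends in a voiceless consonant (*uh*, *wot*); -i when the stem ends in a voiced consonant (*dav*, *ker*); -gis when the stem ends in a vowel (*buwri*, *ru*, *ozle*, *avija*).
The final sound of *luav* is /v/, which is a voiced consonant, so the suffix is -i, giving *luavi*.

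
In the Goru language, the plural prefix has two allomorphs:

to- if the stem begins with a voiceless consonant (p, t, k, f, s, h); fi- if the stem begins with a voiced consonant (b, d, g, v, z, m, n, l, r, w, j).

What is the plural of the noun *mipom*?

Since the first consonant of *mipom* is /m/ (voiced), it takes fi-, giving *fimipom*.

fimipom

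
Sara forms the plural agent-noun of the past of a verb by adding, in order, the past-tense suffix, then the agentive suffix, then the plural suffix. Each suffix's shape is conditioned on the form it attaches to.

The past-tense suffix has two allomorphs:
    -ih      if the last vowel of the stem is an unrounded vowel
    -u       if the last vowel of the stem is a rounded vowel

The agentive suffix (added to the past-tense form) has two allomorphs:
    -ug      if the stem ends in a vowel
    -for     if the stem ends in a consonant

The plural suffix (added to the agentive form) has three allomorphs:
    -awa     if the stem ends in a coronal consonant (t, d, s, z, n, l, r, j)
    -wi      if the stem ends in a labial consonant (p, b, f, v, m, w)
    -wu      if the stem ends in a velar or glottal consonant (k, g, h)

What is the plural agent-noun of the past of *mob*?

mobuugwu

*mob* — last vowel /o/ (a rounded vowel) → -u → *mobu*.
The final sound of the past-tense form *mobu* is /u/, which is a vowel, so the agentive suffix is -ug, giving *mobuug*.
The agentive form *mobuug*: final consonant = /g/, velar/glottal → -wu → *mobuugwu*.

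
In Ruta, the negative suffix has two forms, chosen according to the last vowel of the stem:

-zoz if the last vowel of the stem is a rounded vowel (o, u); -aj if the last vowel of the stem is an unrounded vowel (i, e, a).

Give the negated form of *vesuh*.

*vesuh*: last vowel = /u/, a rounded vowel → -zoz → *vesuhzoz*.

vesuhzoz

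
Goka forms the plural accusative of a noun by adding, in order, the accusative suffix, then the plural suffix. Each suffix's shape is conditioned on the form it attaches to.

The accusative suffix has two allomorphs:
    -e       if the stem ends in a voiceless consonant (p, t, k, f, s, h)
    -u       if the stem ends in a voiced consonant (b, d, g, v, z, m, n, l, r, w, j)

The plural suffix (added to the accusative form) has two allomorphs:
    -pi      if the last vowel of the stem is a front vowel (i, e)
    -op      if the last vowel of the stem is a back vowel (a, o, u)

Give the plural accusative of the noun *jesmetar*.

jesmetaruop

*jesmetar*: final consonant = /r/, voiced → -u → *jesmetaru*.
The last vowel of the accusative form *jesmetaru* is /u/, which is a back vowel, so the plural suffix is -op, giving *jesmetaruop*.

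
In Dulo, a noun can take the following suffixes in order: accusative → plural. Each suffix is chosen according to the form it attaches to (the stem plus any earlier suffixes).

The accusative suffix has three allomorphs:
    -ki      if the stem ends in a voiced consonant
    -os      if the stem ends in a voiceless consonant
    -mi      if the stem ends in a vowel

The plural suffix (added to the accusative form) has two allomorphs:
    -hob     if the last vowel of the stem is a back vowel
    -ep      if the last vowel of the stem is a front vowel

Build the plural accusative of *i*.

*i*: final sound = /i/, a vowel → -mi → *imi*.
The accusative form *imi* — last vowel /i/ (a front vowel) → -ep → *imiep*.

imiep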